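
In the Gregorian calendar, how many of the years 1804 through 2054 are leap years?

62

Multiples of 4 in [1804,2054]: 63.
Of those, multiples of 100: 2 (not leap unless ÷400).
Multiples of 400: 1.
Leap years = 63 − 2 + 1 = 62.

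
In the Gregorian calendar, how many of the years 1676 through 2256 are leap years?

141

Multiples of 4 in [1676,2256]: 146.
Of those, multiples of 100: 6 (not leap unless ÷400).
Multiples of 400: 1.
Leap years = 146 − 6 + 1 = 141.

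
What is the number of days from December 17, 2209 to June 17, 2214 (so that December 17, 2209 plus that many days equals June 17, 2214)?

1643

Dec 17, 2209 → Dec 17, 2210: 365 days.
Dec 17, 2210 → Dec 17, 2211: 365 days.
Dec 17, 2211 → Dec 17, 2212: 366 days (Feb 29, 2212 is in that span).
Dec 17, 2212 → Dec 17, 2213: 365 days.
Dec 17, 2213 → Jan 17, 2214: 31 days (December has 31).
Jan 17, 2214 → Feb 17, 2214: 31 days (January has 31).
Feb 17, 2214 → Mar 17, 2214: 28 days (February has 28).
Mar 17, 2214 → Apr 17, 2214: 31 days (March has 31).
Apr 17, 2214 → May 17, 2214: 30 days (April has 30).
May 17, 2214 → Jun 17, 2214: 31 days.
Total: 1643 days.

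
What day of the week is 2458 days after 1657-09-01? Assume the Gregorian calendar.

Sep 1, 1657 is a Saturday.
2458 mod 7 = 1, so 2458 days after a Saturday is Saturday + 1 = Sunday.

Sunday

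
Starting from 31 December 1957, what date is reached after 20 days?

Dec has 31 days: +1 → Jan 1, 1958 (19 left).
+19 → Jan 20, 1958.

January 20, 1958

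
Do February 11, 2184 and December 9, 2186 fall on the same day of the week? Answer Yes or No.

From Feb 11, 2184 to Dec 9, 2186 is 1032 days.
1032 mod 7 = 3, so they are different weekdays.
(Feb 11, 2184 is a Wednesday; Dec 9, 2186 is a Saturday.)

No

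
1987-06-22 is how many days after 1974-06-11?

4759

Jun 11, 1974 → Jun 11, 1975: 365 days.
Jun 11, 1975 → Jun 11, 1976: 366 days (Feb 29, 1976 is in that span).
Jun 11, 1976 → Jun 11, 1977: 365 days.
Jun 11, 1977 → Jun 11, 1978: 365 days.
Jun 11, 1978 → Jun 11, 1979: 365 days.
Jun 11, 1979 → Jun 11, 1980: 366 days (Feb 29, 1980 is in that span).
Jun 11, 1980 → Jun 11, 1981: 365 days.
Jun 11, 1981 → Jun 11, 1982: 365 days.
Jun 11, 1982 → Jun 11, 1983: 365 days.
Jun 11, 1983 → Jun 11, 1984: 366 days (Feb 29, 1984 is in that span).
Jun 11, 1984 → Jun 11, 1985: 365 days.
Jun 11, 1985 → Jun 11, 1986: 365 days.
Jun 11, 1986 → Jul 11, 1986: 30 days (June has 30).
Jul 11, 1986 → Aug 11, 1986: 31 days (July has 31).
Aug 11, 1986 → Sep 11, 1986: 31 days (August has 31).
Sep 11, 1986 → Oct 11, 1986: 30 days (September has 30).
Oct 11, 1986 → Nov 11, 1986: 31 days (October has 31).
Nov 11, 1986 → Dec 11, 1986: 30 days (November has 30).
Dec 11, 1986 → Jan 11, 1987: 31 days (December has 31).
Jan 11, 1987 → Feb 11, 1987: 31 days (January has 31).
Feb 11, 1987 → Mar 11, 1987: 28 days (February has 28).
Mar 11, 1987 → Apr 11, 1987: 31 days (March has 31).
Apr 11, 1987 → May 11, 1987: 30 days (April has 30).
May 11, 1987 → Jun 11, 1987: 31 days (May has 31).
Jun 11, 1987 → Jun 22, 1987: 11 days.
Total: 4759 days.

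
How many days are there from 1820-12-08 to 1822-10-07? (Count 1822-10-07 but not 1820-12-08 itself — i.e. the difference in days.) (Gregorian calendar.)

Dec 8, 1820 → Dec 8, 1821: 365 days.
Dec 8, 1821 → Jan 8, 1822: 31 days (December has 31).
Jan 8, 1822 → Feb 8, 1822: 31 days (January has 31).
Feb 8, 1822 → Mar 8, 1822: 28 days (February has 28).
Mar 8, 1822 → Apr 8, 1822: 31 days (March has 31).
Apr 8, 1822 → May 8, 1822: 30 days (April has 30).
May 8, 1822 → Jun 8, 1822: 31 days (May has 31).
Jun 8, 1822 → Jul 8, 1822: 30 days (June has 30).
Jul 8, 1822 → Aug 8, 1822: 31 days (July has 31).
Aug 8, 1822 → Sep 8, 1822: 31 days (August has 31).
Sep 8, 1822 → Oct 7, 1822: 29 days.
Total: 668 days.

668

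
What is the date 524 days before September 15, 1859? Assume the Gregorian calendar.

−365 (one year) → Sep 15, 1858 (159 left).
−15 → Aug 31, 1858 (end of Aug, 31 days; 144 left).
−31 → Jul 31, 1858 (end of Jul, 31 days; 113 left).
−31 → Jun 30, 1858 (end of Jun, 30 days; 82 left).
−30 → May 31, 1858 (end of May, 31 days; 52 left).
−31 → Apr 30, 1858 (end of Apr, 30 days; 21 left).
−21 → Apr 9, 1858.

April 9, 1858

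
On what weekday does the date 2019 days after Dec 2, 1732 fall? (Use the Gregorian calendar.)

Dec 2, 1732 is a Tuesday.
2019 mod 7 = 3, so 2019 days after a Tuesday is Tuesday + 3 = Friday.

Friday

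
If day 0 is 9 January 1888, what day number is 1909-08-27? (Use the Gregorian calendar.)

Jan 9, 1888 → Jan 9, 1889: 366 days (Feb 29, 1888 is in that span).
Jan 9, 1889 → Jan 9, 1890: 365 days.
Jan 9, 1890 → Jan 9, 1891: 365 days.
Jan 9, 1891 → Jan 9, 1892: 365 days.
Jan 9, 1892 → Jan 9, 1893: 366 days (Feb 29, 1892 is in that span).
Jan 9, 1893 → Jan 9, 1894: 365 days.
Jan 9, 1894 → Jan 9, 1895: 365 days.
Jan 9, 1895 → Jan 9, 1896: 365 days.
Jan 9, 1896 → Jan 9, 1897: 366 days (Feb 29, 1896 is in that span).
Jan 9, 1897 → Jan 9, 1898: 365 days.
Jan 9, 1898 → Jan 9, 1899: 365 days.
Jan 9, 1899 → Jan 9, 1900: 365 days.
Jan 9, 1900 → Jan 9, 1901: 365 days.
Jan 9, 1901 → Jan 9, 1902: 365 days.
Jan 9, 1902 → Jan 9, 1903: 365 days.
Jan 9, 1903 → Jan 9, 1904: 365 days.
Jan 9, 1904 → Jan 9, 1905: 366 days (Feb 29, 1904 is in that span).
Jan 9, 1905 → Jan 9, 1906: 365 days.
Jan 9, 1906 → Jan 9, 1907: 365 days.
Jan 9, 1907 → Jan 9, 1908: 365 days.
Jan 9, 1908 → Jan 9, 1909: 366 days (Feb 29, 1908 is in that span).
Jan 9, 1909 → Feb 9, 1909: 31 days (January has 31).
Feb 9, 1909 → Mar 9, 1909: 28 days (February has 28).
Mar 9, 1909 → Apr 9, 1909: 31 days (March has 31).
Apr 9, 1909 → May 9, 1909: 30 days (April has 30).
May 9, 1909 → Jun 9, 1909: 31 days (May has 31).
Jun 9, 1909 → Jul 9, 1909: 30 days (June has 30).
Jul 9, 1909 → Aug 9, 1909: 31 days (July has 31).
Aug 9, 1909 → Aug 27, 1909: 18 days.
Total: 7900 days.

7900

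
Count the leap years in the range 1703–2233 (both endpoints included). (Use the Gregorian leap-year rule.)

Multiples of 4 in [1703,2233]: 133.
Of those, multiples of 100: 5 (not leap unless ÷400).
Multiples of 400: 1.
Leap years = 133 − 5 + 1 = 129.

129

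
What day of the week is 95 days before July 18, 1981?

Jul 18, 1981 is a Saturday.
95 mod 7 = 4, so 95 days before a Saturday is Saturday − 4 = Tuesday.

Tuesday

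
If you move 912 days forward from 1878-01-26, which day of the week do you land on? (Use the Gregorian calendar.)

First find the weekday of Jan 26, 1878. Doomsday rule: the anchor day for the 1800s is Friday. For year 78: 78÷12 = 6 r 6, and 6÷4 = 1, so 6+6+1 = 13.
Friday + 13 ≡ Thursday — that's 1878's doomsday.
In January the doomsday date is Jan 3 (1878 is not a leap year).
Jan 26 is 23 days after Jan 3; 23 mod 7 = 2, so Thursday + 2 = Saturday.
912 mod 7 = 2, so 912 days after a Saturday is Saturday + 2 = Monday.

Monday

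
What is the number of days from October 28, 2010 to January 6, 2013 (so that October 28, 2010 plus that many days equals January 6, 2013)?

801

Oct 28, 2010 → Oct 28, 2011: 365 days.
Oct 28, 2011 → Oct 28, 2012: 366 days (Feb 29, 2012 is in that span).
Oct 28, 2012 → Nov 28, 2012: 31 days (October has 31).
Nov 28, 2012 → Dec 28, 2012: 30 days (November has 30).
Dec 28, 2012 → Jan 6, 2013: 9 days.
Total: 801 days.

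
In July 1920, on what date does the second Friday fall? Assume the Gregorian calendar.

July 1, 1920 is a Thursday.
The first Friday is therefore July 2 (1 days later).
The second Friday is 2 + 1×7 = July 9.

July 9, 1920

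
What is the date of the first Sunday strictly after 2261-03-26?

Mar 26, 2261 is a Tuesday.
From Tuesday to the next Sunday is 5 days.
Mar 26, 2261 + 5 = Mar 31, 2261.

March 31, 2261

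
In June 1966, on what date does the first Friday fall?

June 1, 1966 is a Wednesday.
The first Friday is therefore June 3 (2 days later).

June 3, 1966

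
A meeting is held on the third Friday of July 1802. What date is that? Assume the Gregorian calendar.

July 1, 1802 is a Thursday.
The first Friday is therefore July 2 (1 days later).
The third Friday is 2 + 2×7 = July 16.

July 16, 1802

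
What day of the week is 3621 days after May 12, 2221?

First find the weekday of May 12, 2221. Doomsday rule: the anchor day for the 2200s is Friday. For year 21: 21÷12 = 1 r 9, and 9÷4 = 2, so 1+9+2 = 12.
Friday + 12 ≡ Wednesday — that's 2221's doomsday.
In May the doomsday date is May 9.
May 12 is 3 days after May 9; 3 mod 7 = 3, so Wednesday + 3 = Saturday.
3621 mod 7 = 2, so 3621 days after a Saturday is Saturday + 2 = Monday.

Monday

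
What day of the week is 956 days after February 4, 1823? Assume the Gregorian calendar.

Saturday

Feb 4, 1823 is a Tuesday.
956 mod 7 = 4, so 956 days after a Tuesday is Tuesday + 4 = Saturday.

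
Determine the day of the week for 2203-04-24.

Doomsday rule: the anchor day for the 2200s is Friday. For year 03: 3÷12 = 0 r 3, and 3÷4 = 0, so 0+3+0 = 3.
Friday + 3 ≡ Monday — that's 2203's doomsday.
In April the doomsday date is Apr 4.
Apr 24 is 20 days after Apr 4; 20 mod 7 = 6, so Monday + 6 = Sunday.

Sunday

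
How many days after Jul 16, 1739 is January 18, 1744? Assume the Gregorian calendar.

Jul 16, 1739 → Jul 16, 1740: 366 days (Feb 29, 1740 is in that span).
Jul 16, 1740 → Jul 16, 1741: 365 days.
Jul 16, 1741 → Jul 16, 1742: 365 days.
Jul 16, 1742 → Jul 16, 1743: 365 days.
Jul 16, 1743 → Aug 16, 1743: 31 days (July has 31).
Aug 16, 1743 → Sep 16, 1743: 31 days (August has 31).
Sep 16, 1743 → Oct 16, 1743: 30 days (September has 30).
Oct 16, 1743 → Nov 16, 1743: 31 days (October has 31).
Nov 16, 1743 → Dec 16, 1743: 30 days (November has 30).
Dec 16, 1743 → Jan 16, 1744: 31 days (December has 31).
Jan 16, 1744 → Jan 18, 1744: 2 days.
Total: 1647 days.

1647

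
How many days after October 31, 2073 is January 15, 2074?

76

Oct 31, 2073 → Nov 30, 2073: 30 days (October has 31).
Nov 30, 2073 → Dec 30, 2073: 30 days (November has 30).
Dec 30, 2073 → Jan 15, 2074: 16 days.
Total: 76 days.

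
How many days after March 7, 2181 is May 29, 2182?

Mar 7, 2181 → Mar 7, 2182: 365 days.
Mar 7, 2182 → Apr 7, 2182: 31 days (March has 31).
Apr 7, 2182 → May 7, 2182: 30 days (April has 30).
May 7, 2182 → May 29, 2182: 22 days.
Total: 448 days.

448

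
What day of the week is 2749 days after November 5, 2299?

Friday

First find the weekday of Nov 5, 2299. Doomsday rule: the anchor day for the 2200s is Friday. For year 99: 99÷12 = 8 r 3, and 3÷4 = 0, so 8+3+0 = 11.
Friday + 11 ≡ Tuesday — that's 2299's doomsday.
In November the doomsday date is Nov 7.
Nov 5 is 2 days before Nov 7; 2 mod 7 = 2, so Tuesday − 2 = Sunday.
2749 mod 7 = 5, so 2749 days after a Sunday is Sunday + 5 = Friday.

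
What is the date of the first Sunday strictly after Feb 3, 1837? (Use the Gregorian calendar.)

February 5, 1837

Feb 3, 1837 is a Friday.
From Friday to the next Sunday is 2 days.
Feb 3, 1837 + 2 = Feb 5, 1837.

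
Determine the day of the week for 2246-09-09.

Doomsday rule: the anchor day for the 2200s is Friday. For year 46: 46÷12 = 3 r 10, and 10÷4 = 2, so 3+10+2 = 15.
Friday + 15 ≡ Saturday — that's 2246's doomsday.
In September the doomsday date is Sep 5.
Sep 9 is 4 days after Sep 5; 4 mod 7 = 4, so Saturday + 4 = Wednesday.

Wednesday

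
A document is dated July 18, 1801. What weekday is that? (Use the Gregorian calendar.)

Saturday

Doomsday rule: the anchor day for the 1800s is Friday. For year 01: 1÷12 = 0 r 1, and 1÷4 = 0, so 0+1+0 = 1.
Friday + 1 ≡ Saturday — that's 1801's doomsday.
In July the doomsday date is Jul 11.
Jul 18 is 7 days after Jul 11; 7 mod 7 = 0, so Saturday + 0 = Saturday.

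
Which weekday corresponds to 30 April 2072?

Saturday

Doomsday rule: the anchor day for the 2000s is Tuesday. For year 72: 72÷12 = 6 r 0, and 0÷4 = 0, so 6+0+0 = 6.
Tuesday + 6 ≡ Monday — that's 2072's doomsday.
In April the doomsday date is Apr 4.
Apr 30 is 26 days after Apr 4; 26 mod 7 = 5, so Monday + 5 = Saturday.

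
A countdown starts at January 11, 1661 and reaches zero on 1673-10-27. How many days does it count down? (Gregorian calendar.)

Jan 11, 1661 → Jan 11, 1662: 365 days.
Jan 11, 1662 → Jan 11, 1663: 365 days.
Jan 11, 1663 → Jan 11, 1664: 365 days.
Jan 11, 1664 → Jan 11, 1665: 366 days (Feb 29, 1664 is in that span).
Jan 11, 1665 → Jan 11, 1666: 365 days.
Jan 11, 1666 → Jan 11, 1667: 365 days.
Jan 11, 1667 → Jan 11, 1668: 365 days.
Jan 11, 1668 → Jan 11, 1669: 366 days (Feb 29, 1668 is in that span).
Jan 11, 1669 → Jan 11, 1670: 365 days.
Jan 11, 1670 → Jan 11, 1671: 365 days.
Jan 11, 1671 → Jan 11, 1672: 365 days.
Jan 11, 1672 → Jan 11, 1673: 366 days (Feb 29, 1672 is in that span).
Jan 11, 1673 → Feb 11, 1673: 31 days (January has 31).
Feb 11, 1673 → Mar 11, 1673: 28 days (February has 28).
Mar 11, 1673 → Apr 11, 1673: 31 days (March has 31).
Apr 11, 1673 → May 11, 1673: 30 days (April has 30).
May 11, 1673 → Jun 11, 1673: 31 days (May has 31).
Jun 11, 1673 → Jul 11, 1673: 30 days (June has 30).
Jul 11, 1673 → Aug 11, 1673: 31 days (July has 31).
Aug 11, 1673 → Sep 11, 1673: 31 days (August has 31).
Sep 11, 1673 → Oct 11, 1673: 30 days (September has 30).
Oct 11, 1673 → Oct 27, 1673: 16 days.
Total: 4672 days.

4672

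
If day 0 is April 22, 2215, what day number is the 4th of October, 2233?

Apr 22, 2215 → Apr 22, 2216: 366 days (Feb 29, 2216 is in that span).
Apr 22, 2216 → Apr 22, 2217: 365 days.
Apr 22, 2217 → Apr 22, 2218: 365 days.
Apr 22, 2218 → Apr 22, 2219: 365 days.
Apr 22, 2219 → Apr 22, 2220: 366 days (Feb 29, 2220 is in that span).
Apr 22, 2220 → Apr 22, 2221: 365 days.
Apr 22, 2221 → Apr 22, 2222: 365 days.
Apr 22, 2222 → Apr 22, 2223: 365 days.
Apr 22, 2223 → Apr 22, 2224: 366 days (Feb 29, 2224 is in that span).
Apr 22, 2224 → Apr 22, 2225: 365 days.
Apr 22, 2225 → Apr 22, 2226: 365 days.
Apr 22, 2226 → Apr 22, 2227: 365 days.
Apr 22, 2227 → Apr 22, 2228: 366 days (Feb 29, 2228 is in that span).
Apr 22, 2228 → Apr 22, 2229: 365 days.
Apr 22, 2229 → Apr 22, 2230: 365 days.
Apr 22, 2230 → Apr 22, 2231: 365 days.
Apr 22, 2231 → Apr 22, 2232: 366 days (Feb 29, 2232 is in that span).
Apr 22, 2232 → Apr 22, 2233: 365 days.
Apr 22, 2233 → May 22, 2233: 30 days (April has 30).
May 22, 2233 → Jun 22, 2233: 31 days (May has 31).
Jun 22, 2233 → Jul 22, 2233: 30 days (June has 30).
Jul 22, 2233 → Aug 22, 2233: 31 days (July has 31).
Aug 22, 2233 → Sep 22, 2233: 31 days (August has 31).
Sep 22, 2233 → Oct 4, 2233: 12 days.
Total: 6740 days.

6740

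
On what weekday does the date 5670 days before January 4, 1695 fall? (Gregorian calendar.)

Jan 4, 1695 is a Tuesday.
5670 mod 7 = 0, so 5670 days before a Tuesday is Tuesday − 0 = Tuesday.

Tuesday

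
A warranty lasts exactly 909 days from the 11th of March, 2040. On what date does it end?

September 6, 2042

+365 (one year) → Mar 11, 2041 (544 left).
+365 (one year) → Mar 11, 2042 (179 left).
Mar has 31 days: +21 → Apr 1, 2042 (158 left).
Apr has 30 days: +30 → May 1, 2042 (128 left).
May has 31 days: +31 → Jun 1, 2042 (97 left).
Jun has 30 days: +30 → Jul 1, 2042 (67 left).
Jul has 31 days: +31 → Aug 1, 2042 (36 left).
Aug has 31 days: +31 → Sep 1, 2042 (5 left).
+5 → Sep 6, 2042.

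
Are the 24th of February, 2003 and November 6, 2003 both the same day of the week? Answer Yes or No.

No

From Feb 24, 2003 to Nov 6, 2003 is 255 days.
255 mod 7 = 3, so they are different weekdays.
(Feb 24, 2003 is a Monday; Nov 6, 2003 is a Thursday.)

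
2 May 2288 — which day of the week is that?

Wednesday

Doomsday rule: the anchor day for the 2200s is Friday. For year 88: 88÷12 = 7 r 4, and 4÷4 = 1, so 7+4+1 = 12.
Friday + 12 ≡ Wednesday — that's 2288's doomsday.
In May the doomsday date is May 9.
May 2 is 7 days before May 9; 7 mod 7 = 0, so Wednesday − 0 = Wednesday.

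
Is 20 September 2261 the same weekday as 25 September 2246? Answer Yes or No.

From Sep 25, 2246 to Sep 20, 2261 is 5474 days.
5474 mod 7 = 0, so they are the same weekday.
(Sep 25, 2246 is a Friday; Sep 20, 2261 is a Friday.)

Yes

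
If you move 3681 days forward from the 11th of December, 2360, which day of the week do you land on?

Saturday

Dec 11, 2360 is a Sunday.
3681 mod 7 = 6, so 3681 days after a Sunday is Sunday + 6 = Saturday.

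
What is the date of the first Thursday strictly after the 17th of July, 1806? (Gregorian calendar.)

July 24, 1806

Jul 17, 1806 is a Thursday.
From Thursday to the next Thursday is 7 days.
Jul 17, 1806 + 7 = Jul 24, 1806.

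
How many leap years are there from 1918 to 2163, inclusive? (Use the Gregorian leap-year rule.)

60

Multiples of 4 in [1918,2163]: 61.
Of those, multiples of 100: 2 (not leap unless ÷400).
Multiples of 400: 1.
Leap years = 61 − 2 + 1 = 60.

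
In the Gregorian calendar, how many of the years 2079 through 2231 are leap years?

36

Multiples of 4 in [2079,2231]: 38.
Of those, multiples of 100: 2 (not leap unless ÷400).
Multiples of 400: 0.
Leap years = 38 − 2 + 0 = 36.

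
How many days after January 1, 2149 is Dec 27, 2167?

6934

Jan 1, 2149 → Jan 1, 2150: 365 days.
Jan 1, 2150 → Jan 1, 2151: 365 days.
Jan 1, 2151 → Jan 1, 2152: 365 days.
Jan 1, 2152 → Jan 1, 2153: 366 days (Feb 29, 2152 is in that span).
Jan 1, 2153 → Jan 1, 2154: 365 days.
Jan 1, 2154 → Jan 1, 2155: 365 days.
Jan 1, 2155 → Jan 1, 2156: 365 days.
Jan 1, 2156 → Jan 1, 2157: 366 days (Feb 29, 2156 is in that span).
Jan 1, 2157 → Jan 1, 2158: 365 days.
Jan 1, 2158 → Jan 1, 2159: 365 days.
Jan 1, 2159 → Jan 1, 2160: 365 days.
Jan 1, 2160 → Jan 1, 2161: 366 days (Feb 29, 2160 is in that span).
Jan 1, 2161 → Jan 1, 2162: 365 days.
Jan 1, 2162 → Jan 1, 2163: 365 days.
Jan 1, 2163 → Jan 1, 2164: 365 days.
Jan 1, 2164 → Jan 1, 2165: 366 days (Feb 29, 2164 is in that span).
Jan 1, 2165 → Jan 1, 2166: 365 days.
Jan 1, 2166 → Jan 1, 2167: 365 days.
Jan 1, 2167 → Feb 1, 2167: 31 days (January has 31).
Feb 1, 2167 → Mar 1, 2167: 28 days (February has 28).
Mar 1, 2167 → Apr 1, 2167: 31 days (March has 31).
Apr 1, 2167 → May 1, 2167: 30 days (April has 30).
May 1, 2167 → Jun 1, 2167: 31 days (May has 31).
Jun 1, 2167 → Jul 1, 2167: 30 days (June has 30).
Jul 1, 2167 → Aug 1, 2167: 31 days (July has 31).
Aug 1, 2167 → Sep 1, 2167: 31 days (August has 31).
Sep 1, 2167 → Oct 1, 2167: 30 days (September has 30).
Oct 1, 2167 → Nov 1, 2167: 31 days (October has 31).
Nov 1, 2167 → Dec 1, 2167: 30 days (November has 30).
Dec 1, 2167 → Dec 27, 2167: 26 days.
Total: 6934 days.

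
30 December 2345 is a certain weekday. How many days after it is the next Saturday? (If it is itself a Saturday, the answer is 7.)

Dec 30, 2345 is a Sunday.
From Sunday to the next Saturday is 6 days.

6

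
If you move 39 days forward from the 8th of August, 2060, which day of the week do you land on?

Thursday

First find the weekday of Aug 8, 2060. Doomsday rule: the anchor day for the 2000s is Tuesday. For year 60: 60÷12 = 5 r 0, and 0÷4 = 0, so 5+0+0 = 5.
Tuesday + 5 ≡ Sunday — that's 2060's doomsday.
In August the doomsday date is Aug 8.
Aug 8 is the doomsday itself: Sunday.
39 mod 7 = 4, so 39 days after a Sunday is Sunday + 4 = Thursday.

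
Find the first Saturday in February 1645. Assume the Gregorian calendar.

February 4, 1645

February 1, 1645 is a Wednesday.
The first Saturday is therefore February 4 (3 days later).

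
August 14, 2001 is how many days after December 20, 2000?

Dec 20, 2000 → Jan 20, 2001: 31 days (December has 31).
Jan 20, 2001 → Feb 20, 2001: 31 days (January has 31).
Feb 20, 2001 → Mar 20, 2001: 28 days (February has 28).
Mar 20, 2001 → Apr 20, 2001: 31 days (March has 31).
Apr 20, 2001 → May 20, 2001: 30 days (April has 30).
May 20, 2001 → Jun 20, 2001: 31 days (May has 31).
Jun 20, 2001 → Jul 20, 2001: 30 days (June has 30).
Jul 20, 2001 → Aug 14, 2001: 25 days.
Total: 237 days.

237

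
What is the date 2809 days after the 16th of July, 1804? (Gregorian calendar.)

March 25, 1812

+365 (one year) → Jul 16, 1805 (2444 left).
+365 (one year) → Jul 16, 1806 (2079 left).
+365 (one year) → Jul 16, 1807 (1714 left).
+366 (one year; includes Feb 29, 1808) → Jul 16, 1808 (1348 left).
+365 (one year) → Jul 16, 1809 (983 left).
+365 (one year) → Jul 16, 1810 (618 left).
+365 (one year) → Jul 16, 1811 (253 left).
Jul has 31 days: +16 → Aug 1, 1811 (237 left).
Aug has 31 days: +31 → Sep 1, 1811 (206 left).
Sep has 30 days: +30 → Oct 1, 1811 (176 left).
Oct has 31 days: +31 → Nov 1, 1811 (145 left).
Nov has 30 days: +30 → Dec 1, 1811 (115 left).
Dec has 31 days: +31 → Jan 1, 1812 (84 left).
Jan has 31 days: +31 → Feb 1, 1812 (53 left).
Feb has 29 days: +29 → Mar 1, 1812 (24 left).
+24 → Mar 25, 1812.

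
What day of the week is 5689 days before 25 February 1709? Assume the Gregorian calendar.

Wednesday

First find the weekday of Feb 25, 1709. Doomsday rule: the anchor day for the 1700s is Sunday. For year 09: 9÷12 = 0 r 9, and 9÷4 = 2, so 0+9+2 = 11.
Sunday + 11 ≡ Thursday — that's 1709's doomsday.
In February the doomsday date is Feb 28 (1709 is not a leap year).
Feb 25 is 3 days before Feb 28; 3 mod 7 = 3, so Thursday − 3 = Monday.
5689 mod 7 = 5, so 5689 days before a Monday is Monday − 5 = Wednesday.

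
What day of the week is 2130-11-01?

January 1, 2130 is a Sunday.
Jan 1, 2130 → Feb 1, 2130: 31 days (January has 31).
Feb 1, 2130 → Mar 1, 2130: 28 days (February has 28).
Mar 1, 2130 → Apr 1, 2130: 31 days (March has 31).
Apr 1, 2130 → May 1, 2130: 30 days (April has 30).
May 1, 2130 → Jun 1, 2130: 31 days (May has 31).
Jun 1, 2130 → Jul 1, 2130: 30 days (June has 30).
Jul 1, 2130 → Aug 1, 2130: 31 days (July has 31).
Aug 1, 2130 → Sep 1, 2130: 31 days (August has 31).
Sep 1, 2130 → Oct 1, 2130: 30 days (September has 30).
Oct 1, 2130 → Nov 1, 2130: 31 days.
Total: 304 days.
304 mod 7 = 3, so Sunday + 3 = Wednesday.

Wednesday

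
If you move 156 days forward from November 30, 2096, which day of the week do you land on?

First find the weekday of Nov 30, 2096. Doomsday rule: the anchor day for the 2000s is Tuesday. For year 96: 96÷12 = 8 r 0, and 0÷4 = 0, so 8+0+0 = 8.
Tuesday + 8 ≡ Wednesday — that's 2096's doomsday.
In November the doomsday date is Nov 7.
Nov 30 is 23 days after Nov 7; 23 mod 7 = 2, so Wednesday + 2 = Friday.
156 mod 7 = 2, so 156 days after a Friday is Friday + 2 = Sunday.

Sunday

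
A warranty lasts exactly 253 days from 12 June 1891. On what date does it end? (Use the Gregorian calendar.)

Jun has 30 days: +19 → Jul 1, 1891 (234 left).
Jul has 31 days: +31 → Aug 1, 1891 (203 left).
Aug has 31 days: +31 → Sep 1, 1891 (172 left).
Sep has 30 days: +30 → Oct 1, 1891 (142 left).
Oct has 31 days: +31 → Nov 1, 1891 (111 left).
Nov has 30 days: +30 → Dec 1, 1891 (81 left).
Dec has 31 days: +31 → Jan 1, 1892 (50 left).
Jan has 31 days: +31 → Feb 1, 1892 (19 left).
+19 → Feb 20, 1892.

February 20, 1892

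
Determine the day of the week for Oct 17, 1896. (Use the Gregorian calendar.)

January 1, 1896 is a Wednesday.
Jan 1, 1896 → Feb 1, 1896: 31 days (January has 31).
Feb 1, 1896 → Mar 1, 1896: 29 days (February has 29).
Mar 1, 1896 → Apr 1, 1896: 31 days (March has 31).
Apr 1, 1896 → May 1, 1896: 30 days (April has 30).
May 1, 1896 → Jun 1, 1896: 31 days (May has 31).
Jun 1, 1896 → Jul 1, 1896: 30 days (June has 30).
Jul 1, 1896 → Aug 1, 1896: 31 days (July has 31).
Aug 1, 1896 → Sep 1, 1896: 31 days (August has 31).
Sep 1, 1896 → Oct 1, 1896: 30 days (September has 30).
Oct 1, 1896 → Oct 17, 1896: 16 days.
Total: 290 days.
290 mod 7 = 3, so Wednesday + 3 = Saturday.

Saturday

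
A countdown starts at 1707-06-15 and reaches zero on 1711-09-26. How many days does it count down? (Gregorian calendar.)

1564

Jun 15, 1707 → Jun 15, 1708: 366 days (Feb 29, 1708 is in that span).
Jun 15, 1708 → Jun 15, 1709: 365 days.
Jun 15, 1709 → Jun 15, 1710: 365 days.
Jun 15, 1710 → Jun 15, 1711: 365 days.
Jun 15, 1711 → Jul 15, 1711: 30 days (June has 30).
Jul 15, 1711 → Aug 15, 1711: 31 days (July has 31).
Aug 15, 1711 → Sep 15, 1711: 31 days (August has 31).
Sep 15, 1711 → Sep 26, 1711: 11 days.
Total: 1564 days.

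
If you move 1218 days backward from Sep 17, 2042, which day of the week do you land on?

First find the weekday of Sep 17, 2042. Doomsday rule: the anchor day for the 2000s is Tuesday. For year 42: 42÷12 = 3 r 6, and 6÷4 = 1, so 3+6+1 = 10.
Tuesday + 10 ≡ Friday — that's 2042's doomsday.
In September the doomsday date is Sep 5.
Sep 17 is 12 days after Sep 5; 12 mod 7 = 5, so Friday + 5 = Wednesday.
1218 mod 7 = 0, so 1218 days before a Wednesday is Wednesday − 0 = Wednesday.

Wednesday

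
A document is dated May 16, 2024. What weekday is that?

Doomsday rule: the anchor day for the 2000s is Tuesday. For year 24: 24÷12 = 2 r 0, and 0÷4 = 0, so 2+0+0 = 2.
Tuesday + 2 ≡ Thursday — that's 2024's doomsday.
In May the doomsday date is May 9.
May 16 is 7 days after May 9; 7 mod 7 = 0, so Thursday + 0 = Thursday.

Thursday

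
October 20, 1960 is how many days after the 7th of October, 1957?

Oct 7, 1957 → Oct 7, 1958: 365 days.
Oct 7, 1958 → Oct 7, 1959: 365 days.
Oct 7, 1959 → Nov 7, 1959: 31 days (October has 31).
Nov 7, 1959 → Dec 7, 1959: 30 days (November has 30).
Dec 7, 1959 → Jan 7, 1960: 31 days (December has 31).
Jan 7, 1960 → Feb 7, 1960: 31 days (January has 31).
Feb 7, 1960 → Mar 7, 1960: 29 days (February has 29).
Mar 7, 1960 → Apr 7, 1960: 31 days (March has 31).
Apr 7, 1960 → May 7, 1960: 30 days (April has 30).
May 7, 1960 → Jun 7, 1960: 31 days (May has 31).
Jun 7, 1960 → Jul 7, 1960: 30 days (June has 30).
Jul 7, 1960 → Aug 7, 1960: 31 days (July has 31).
Aug 7, 1960 → Sep 7, 1960: 31 days (August has 31).
Sep 7, 1960 → Oct 7, 1960: 30 days (September has 30).
Oct 7, 1960 → Oct 20, 1960: 13 days.
Total: 1109 days.

1109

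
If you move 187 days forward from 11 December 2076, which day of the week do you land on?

First find the weekday of Dec 11, 2076. Doomsday rule: the anchor day for the 2000s is Tuesday. For year 76: 76÷12 = 6 r 4, and 4÷4 = 1, so 6+4+1 = 11.
Tuesday + 11 ≡ Saturday — that's 2076's doomsday.
In December the doomsday date is Dec 12.
Dec 11 is 1 day before Dec 12; 1 mod 7 = 1, so Saturday − 1 = Friday.
187 mod 7 = 5, so 187 days after a Friday is Friday + 5 = Wednesday.

Wednesday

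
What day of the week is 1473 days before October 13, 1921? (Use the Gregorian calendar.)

Monday

Oct 13, 1921 is a Thursday.
1473 mod 7 = 3, so 1473 days before a Thursday is Thursday − 3 = Monday.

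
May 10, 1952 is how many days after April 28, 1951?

378

Apr 28, 1951 → May 28, 1951: 30 days (April has 30).
May 28, 1951 → Jun 28, 1951: 31 days (May has 31).
Jun 28, 1951 → Jul 28, 1951: 30 days (June has 30).
Jul 28, 1951 → Aug 28, 1951: 31 days (July has 31).
Aug 28, 1951 → Sep 28, 1951: 31 days (August has 31).
Sep 28, 1951 → Oct 28, 1951: 30 days (September has 30).
Oct 28, 1951 → Nov 28, 1951: 31 days (October has 31).
Nov 28, 1951 → Dec 28, 1951: 30 days (November has 30).
Dec 28, 1951 → Jan 28, 1952: 31 days (December has 31).
Jan 28, 1952 → Feb 28, 1952: 31 days (January has 31).
Feb 28, 1952 → Mar 28, 1952: 29 days (February has 29).
Mar 28, 1952 → Apr 28, 1952: 31 days (March has 31).
Apr 28, 1952 → May 10, 1952: 12 days.
Total: 378 days.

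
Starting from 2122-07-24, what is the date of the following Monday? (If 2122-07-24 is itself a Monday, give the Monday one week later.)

July 27, 2122

Jul 24, 2122 is a Friday.
From Friday to the next Monday is 3 days.
Jul 24, 2122 + 3 = Jul 27, 2122.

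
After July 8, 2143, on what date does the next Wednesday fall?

July 10, 2143

Jul 8, 2143 is a Monday.
From Monday to the next Wednesday is 2 days.
Jul 8, 2143 + 2 = Jul 10, 2143.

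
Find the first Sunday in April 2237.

April 1, 2237 is a Saturday.
The first Sunday is therefore April 2 (1 days later).

April 2, 2237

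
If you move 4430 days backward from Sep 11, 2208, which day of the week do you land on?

First find the weekday of Sep 11, 2208. Doomsday rule: the anchor day for the 2200s is Friday. For year 08: 8÷12 = 0 r 8, and 8÷4 = 2, so 0+8+2 = 10.
Friday + 10 ≡ Monday — that's 2208's doomsday.
In September the doomsday date is Sep 5.
Sep 11 is 6 days after Sep 5; 6 mod 7 = 6, so Monday + 6 = Sunday.
4430 mod 7 = 6, so 4430 days before a Sunday is Sunday − 6 = Monday.

Monday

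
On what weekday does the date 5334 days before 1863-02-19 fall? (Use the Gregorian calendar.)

First find the weekday of Feb 19, 1863. Doomsday rule: the anchor day for the 1800s is Friday. For year 63: 63÷12 = 5 r 3, and 3÷4 = 0, so 5+3+0 = 8.
Friday + 8 ≡ Saturday — that's 1863's doomsday.
In February the doomsday date is Feb 28 (1863 is not a leap year).
Feb 19 is 9 days before Feb 28; 9 mod 7 = 2, so Saturday − 2 = Thursday.
5334 mod 7 = 0, so 5334 days before a Thursday is Thursday − 0 = Thursday.

Thursday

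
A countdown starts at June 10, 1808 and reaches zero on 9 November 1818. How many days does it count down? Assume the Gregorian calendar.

Jun 10, 1808 → Jun 10, 1809: 365 days.
Jun 10, 1809 → Jun 10, 1810: 365 days.
Jun 10, 1810 → Jun 10, 1811: 365 days.
Jun 10, 1811 → Jun 10, 1812: 366 days (Feb 29, 1812 is in that span).
Jun 10, 1812 → Jun 10, 1813: 365 days.
Jun 10, 1813 → Jun 10, 1814: 365 days.
Jun 10, 1814 → Jun 10, 1815: 365 days.
Jun 10, 1815 → Jun 10, 1816: 366 days (Feb 29, 1816 is in that span).
Jun 10, 1816 → Jun 10, 1817: 365 days.
Jun 10, 1817 → Jun 10, 1818: 365 days.
Jun 10, 1818 → Jul 10, 1818: 30 days (June has 30).
Jul 10, 1818 → Aug 10, 1818: 31 days (July has 31).
Aug 10, 1818 → Sep 10, 1818: 31 days (August has 31).
Sep 10, 1818 → Oct 10, 1818: 30 days (September has 30).
Oct 10, 1818 → Nov 9, 1818: 30 days.
Total: 3804 days.

3804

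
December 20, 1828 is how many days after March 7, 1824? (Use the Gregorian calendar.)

Mar 7, 1824 → Mar 7, 1825: 365 days.
Mar 7, 1825 → Mar 7, 1826: 365 days.
Mar 7, 1826 → Mar 7, 1827: 365 days.
Mar 7, 1827 → Mar 7, 1828: 366 days (Feb 29, 1828 is in that span).
Mar 7, 1828 → Apr 7, 1828: 31 days (March has 31).
Apr 7, 1828 → May 7, 1828: 30 days (April has 30).
May 7, 1828 → Jun 7, 1828: 31 days (May has 31).
Jun 7, 1828 → Jul 7, 1828: 30 days (June has 30).
Jul 7, 1828 → Aug 7, 1828: 31 days (July has 31).
Aug 7, 1828 → Sep 7, 1828: 31 days (August has 31).
Sep 7, 1828 → Oct 7, 1828: 30 days (September has 30).
Oct 7, 1828 → Nov 7, 1828: 31 days (October has 31).
Nov 7, 1828 → Dec 7, 1828: 30 days (November has 30).
Dec 7, 1828 → Dec 20, 1828: 13 days.
Total: 1749 days.

1749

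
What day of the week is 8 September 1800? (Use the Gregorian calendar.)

Doomsday rule: the anchor day for the 1800s is Friday. For year 00: 0÷12 = 0 r 0, and 0÷4 = 0, so 0+0+0 = 0.
Friday + 0 ≡ Friday — that's 1800's doomsday.
In September the doomsday date is Sep 5.
Sep 8 is 3 days after Sep 5; 3 mod 7 = 3, so Friday + 3 = Monday.

Monday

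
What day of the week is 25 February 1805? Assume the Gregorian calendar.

January 1, 1805 is a Tuesday.
Jan 1, 1805 → Feb 1, 1805: 31 days (January has 31).
Feb 1, 1805 → Feb 25, 1805: 24 days.
Total: 55 days.
55 mod 7 = 6, so Tuesday + 6 = Monday.

Monday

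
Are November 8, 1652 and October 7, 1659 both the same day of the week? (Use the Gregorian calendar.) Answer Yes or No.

From Nov 8, 1652 to Oct 7, 1659 is 2524 days.
2524 mod 7 = 4, so they are different weekdays.
(Nov 8, 1652 is a Friday; Oct 7, 1659 is a Tuesday.)

No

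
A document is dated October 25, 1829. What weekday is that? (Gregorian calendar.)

Sunday

Doomsday rule: the anchor day for the 1800s is Friday. For year 29: 29÷12 = 2 r 5, and 5÷4 = 1, so 2+5+1 = 8.
Friday + 8 ≡ Saturday — that's 1829's doomsday.
In October the doomsday date is Oct 10.
Oct 25 is 15 days after Oct 10; 15 mod 7 = 1, so Saturday + 1 = Sunday.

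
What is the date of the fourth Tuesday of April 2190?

April 1, 2190 is a Thursday.
The first Tuesday is therefore April 6 (5 days later).
The fourth Tuesday is 6 + 3×7 = April 27.

April 27, 2190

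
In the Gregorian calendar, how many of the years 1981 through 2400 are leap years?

102

Multiples of 4 in [1981,2400]: 105.
Of those, multiples of 100: 5 (not leap unless ÷400).
Multiples of 400: 2.
Leap years = 105 − 5 + 2 = 102.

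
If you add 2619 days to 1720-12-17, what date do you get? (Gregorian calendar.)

February 18, 1728

+365 (one year) → Dec 17, 1721 (2254 left).
+365 (one year) → Dec 17, 1722 (1889 left).
+365 (one year) → Dec 17, 1723 (1524 left).
+366 (one year; includes Feb 29, 1724) → Dec 17, 1724 (1158 left).
+365 (one year) → Dec 17, 1725 (793 left).
+365 (one year) → Dec 17, 1726 (428 left).
+365 (one year) → Dec 17, 1727 (63 left).
Dec has 31 days: +15 → Jan 1, 1728 (48 left).
Jan has 31 days: +31 → Feb 1, 1728 (17 left).
+17 → Feb 18, 1728.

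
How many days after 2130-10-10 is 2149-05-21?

6798

Oct 10, 2130 → Oct 10, 2131: 365 days.
Oct 10, 2131 → Oct 10, 2132: 366 days (Feb 29, 2132 is in that span).
Oct 10, 2132 → Oct 10, 2133: 365 days.
Oct 10, 2133 → Oct 10, 2134: 365 days.
Oct 10, 2134 → Oct 10, 2135: 365 days.
Oct 10, 2135 → Oct 10, 2136: 366 days (Feb 29, 2136 is in that span).
Oct 10, 2136 → Oct 10, 2137: 365 days.
Oct 10, 2137 → Oct 10, 2138: 365 days.
Oct 10, 2138 → Oct 10, 2139: 365 days.
Oct 10, 2139 → Oct 10, 2140: 366 days (Feb 29, 2140 is in that span).
Oct 10, 2140 → Oct 10, 2141: 365 days.
Oct 10, 2141 → Oct 10, 2142: 365 days.
Oct 10, 2142 → Oct 10, 2143: 365 days.
Oct 10, 2143 → Oct 10, 2144: 366 days (Feb 29, 2144 is in that span).
Oct 10, 2144 → Oct 10, 2145: 365 days.
Oct 10, 2145 → Oct 10, 2146: 365 days.
Oct 10, 2146 → Oct 10, 2147: 365 days.
Oct 10, 2147 → Oct 10, 2148: 366 days (Feb 29, 2148 is in that span).
Oct 10, 2148 → Nov 10, 2148: 31 days (October has 31).
Nov 10, 2148 → Dec 10, 2148: 30 days (November has 30).
Dec 10, 2148 → Jan 10, 2149: 31 days (December has 31).
Jan 10, 2149 → Feb 10, 2149: 31 days (January has 31).
Feb 10, 2149 → Mar 10, 2149: 28 days (February has 28).
Mar 10, 2149 → Apr 10, 2149: 31 days (March has 31).
Apr 10, 2149 → May 10, 2149: 30 days (April has 30).
May 10, 2149 → May 21, 2149: 11 days.
Total: 6798 days.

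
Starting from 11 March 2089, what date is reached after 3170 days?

November 14, 2097

+365 (one year) → Mar 11, 2090 (2805 left).
+365 (one year) → Mar 11, 2091 (2440 left).
+366 (one year; includes Feb 29, 2092) → Mar 11, 2092 (2074 left).
+365 (one year) → Mar 11, 2093 (1709 left).
+365 (one year) → Mar 11, 2094 (1344 left).
+365 (one year) → Mar 11, 2095 (979 left).
+366 (one year; includes Feb 29, 2096) → Mar 11, 2096 (613 left).
+365 (one year) → Mar 11, 2097 (248 left).
Mar has 31 days: +21 → Apr 1, 2097 (227 left).
Apr has 30 days: +30 → May 1, 2097 (197 left).
May has 31 days: +31 → Jun 1, 2097 (166 left).
Jun has 30 days: +30 → Jul 1, 2097 (136 left).
Jul has 31 days: +31 → Aug 1, 2097 (105 left).
Aug has 31 days: +31 → Sep 1, 2097 (74 left).
Sep has 30 days: +30 → Oct 1, 2097 (44 left).
Oct has 31 days: +31 → Nov 1, 2097 (13 left).
+13 → Nov 14, 2097.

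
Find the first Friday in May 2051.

May 1, 2051 is a Monday.
The first Friday is therefore May 5 (4 days later).

May 5, 2051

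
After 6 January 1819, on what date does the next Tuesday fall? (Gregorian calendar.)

January 12, 1819

Jan 6, 1819 is a Wednesday.
From Wednesday to the next Tuesday is 6 days.
Jan 6, 1819 + 6 = Jan 12, 1819.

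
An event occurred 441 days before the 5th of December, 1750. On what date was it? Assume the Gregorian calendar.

−365 (one year) → Dec 5, 1749 (76 left).
−5 → Nov 30, 1749 (end of Nov, 30 days; 71 left).
−30 → Oct 31, 1749 (end of Oct, 31 days; 41 left).
−31 → Sep 30, 1749 (end of Sep, 30 days; 10 left).
−10 → Sep 20, 1749.

September 20, 1749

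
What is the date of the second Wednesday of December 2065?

December 9, 2065

December 1, 2065 is a Tuesday.
The first Wednesday is therefore December 2 (1 days later).
The second Wednesday is 2 + 1×7 = December 9.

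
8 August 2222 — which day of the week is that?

Doomsday rule: the anchor day for the 2200s is Friday. For year 22: 22÷12 = 1 r 10, and 10÷4 = 2, so 1+10+2 = 13.
Friday + 13 ≡ Thursday — that's 2222's doomsday.
In August the doomsday date is Aug 8.
Aug 8 is the doomsday itself: Thursday.

Thursday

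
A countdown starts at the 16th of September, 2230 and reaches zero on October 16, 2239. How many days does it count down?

3317

Sep 16, 2230 → Sep 16, 2231: 365 days.
Sep 16, 2231 → Sep 16, 2232: 366 days (Feb 29, 2232 is in that span).
Sep 16, 2232 → Sep 16, 2233: 365 days.
Sep 16, 2233 → Sep 16, 2234: 365 days.
Sep 16, 2234 → Sep 16, 2235: 365 days.
Sep 16, 2235 → Sep 16, 2236: 366 days (Feb 29, 2236 is in that span).
Sep 16, 2236 → Sep 16, 2237: 365 days.
Sep 16, 2237 → Sep 16, 2238: 365 days.
Sep 16, 2238 → Oct 16, 2238: 30 days (September has 30).
Oct 16, 2238 → Nov 16, 2238: 31 days (October has 31).
Nov 16, 2238 → Dec 16, 2238: 30 days (November has 30).
Dec 16, 2238 → Jan 16, 2239: 31 days (December has 31).
Jan 16, 2239 → Feb 16, 2239: 31 days (January has 31).
Feb 16, 2239 → Mar 16, 2239: 28 days (February has 28).
Mar 16, 2239 → Apr 16, 2239: 31 days (March has 31).
Apr 16, 2239 → May 16, 2239: 30 days (April has 30).
May 16, 2239 → Jun 16, 2239: 31 days (May has 31).
Jun 16, 2239 → Jul 16, 2239: 30 days (June has 30).
Jul 16, 2239 → Aug 16, 2239: 31 days (July has 31).
Aug 16, 2239 → Sep 16, 2239: 31 days (August has 31).
Sep 16, 2239 → Oct 16, 2239: 30 days.
Total: 3317 days.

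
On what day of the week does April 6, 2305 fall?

Doomsday rule: the anchor day for the 2300s is Wednesday. For year 05: 5÷12 = 0 r 5, and 5÷4 = 1, so 0+5+1 = 6.
Wednesday + 6 ≡ Tuesday — that's 2305's doomsday.
In April the doomsday date is Apr 4.
Apr 6 is 2 days after Apr 4; 2 mod 7 = 2, so Tuesday + 2 = Thursday.

Thursday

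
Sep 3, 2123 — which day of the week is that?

Doomsday rule: the anchor day for the 2100s is Sunday. For year 23: 23÷12 = 1 r 11, and 11÷4 = 2, so 1+11+2 = 14.
Sunday + 14 ≡ Sunday — that's 2123's doomsday.
In September the doomsday date is Sep 5.
Sep 3 is 2 days before Sep 5; 2 mod 7 = 2, so Sunday − 2 = Friday.

Friday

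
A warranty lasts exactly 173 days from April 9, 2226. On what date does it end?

Apr has 30 days: +22 → May 1, 2226 (151 left).
May has 31 days: +31 → Jun 1, 2226 (120 left).
Jun has 30 days: +30 → Jul 1, 2226 (90 left).
Jul has 31 days: +31 → Aug 1, 2226 (59 left).
Aug has 31 days: +31 → Sep 1, 2226 (28 left).
+28 → Sep 29, 2226.

September 29, 2226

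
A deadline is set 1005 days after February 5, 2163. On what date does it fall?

+365 (one year) → Feb 5, 2164 (640 left).
+366 (one year; includes Feb 29, 2164) → Feb 5, 2165 (274 left).
Feb has 28 days: +24 → Mar 1, 2165 (250 left).
Mar has 31 days: +31 → Apr 1, 2165 (219 left).
Apr has 30 days: +30 → May 1, 2165 (189 left).
May has 31 days: +31 → Jun 1, 2165 (158 left).
Jun has 30 days: +30 → Jul 1, 2165 (128 left).
Jul has 31 days: +31 → Aug 1, 2165 (97 left).
Aug has 31 days: +31 → Sep 1, 2165 (66 left).
Sep has 30 days: +30 → Oct 1, 2165 (36 left).
Oct has 31 days: +31 → Nov 1, 2165 (5 left).
+5 → Nov 6, 2165.

November 6, 2165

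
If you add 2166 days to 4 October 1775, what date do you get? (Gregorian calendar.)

+366 (one year; includes Feb 29, 1776) → Oct 4, 1776 (1800 left).
+365 (one year) → Oct 4, 1777 (1435 left).
+365 (one year) → Oct 4, 1778 (1070 left).
+365 (one year) → Oct 4, 1779 (705 left).
+366 (one year; includes Feb 29, 1780) → Oct 4, 1780 (339 left).
Oct has 31 days: +28 → Nov 1, 1780 (311 left).
Nov has 30 days: +30 → Dec 1, 1780 (281 left).
Dec has 31 days: +31 → Jan 1, 1781 (250 left).
Jan has 31 days: +31 → Feb 1, 1781 (219 left).
Feb has 28 days: +28 → Mar 1, 1781 (191 left).
Mar has 31 days: +31 → Apr 1, 1781 (160 left).
Apr has 30 days: +30 → May 1, 1781 (130 left).
May has 31 days: +31 → Jun 1, 1781 (99 left).
Jun has 30 days: +30 → Jul 1, 1781 (69 left).
Jul has 31 days: +31 → Aug 1, 1781 (38 left).
Aug has 31 days: +31 → Sep 1, 1781 (7 left).
+7 → Sep 8, 1781.

September 8, 1781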